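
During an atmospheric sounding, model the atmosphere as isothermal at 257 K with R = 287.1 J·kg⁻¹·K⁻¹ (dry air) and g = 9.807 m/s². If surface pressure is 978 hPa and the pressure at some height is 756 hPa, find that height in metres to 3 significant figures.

z ≈ 1940 m

Scale height: H = RT/g = 287.1 × 257 / 9.807 = 7523.7 m.
Invert the barometric formula: z = H ln(P₀/P).
P₀/P = 978/756 = 1.2937; ln(1.2937) = 0.25751.
z = 7523.7 × 0.25751 = 1937.4 m.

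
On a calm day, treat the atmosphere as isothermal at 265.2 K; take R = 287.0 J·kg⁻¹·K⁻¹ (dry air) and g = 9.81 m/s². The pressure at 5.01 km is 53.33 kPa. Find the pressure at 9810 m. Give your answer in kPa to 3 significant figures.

P ≈ 28.7 kPa

Scale height: H = RT/g = 287.0 × 265.2 / 9.81 = 7758.7 m.
Between two levels, P₂ = P₁ exp(−Δz/H) with Δz = z₂ − z₁.
Δz = 9810.0 − 5010.0 = 4800.0 m; Δz/H = 4800.0/7758.7 = 0.61866.
P₂ = 53.33 × exp(−0.61866) = 53.33 × 0.53867 = 28.727 kPa.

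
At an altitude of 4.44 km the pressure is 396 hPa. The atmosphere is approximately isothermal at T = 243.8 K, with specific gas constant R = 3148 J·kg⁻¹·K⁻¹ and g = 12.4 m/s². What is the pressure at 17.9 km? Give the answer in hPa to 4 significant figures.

P ≈ 318.6 hPa

Scale height: H = RT/g = 3148 × 243.8 / 12.4 = 61894 m.
Between two levels, P₂ = P₁ exp(−Δz/H) with Δz = z₂ − z₁.
Δz = 17900 − 4440.0 = 13460 m; Δz/H = 13460/61894 = 0.21747.
P₂ = 396 × exp(−0.21747) = 396 × 0.80455 = 318.60 hPa.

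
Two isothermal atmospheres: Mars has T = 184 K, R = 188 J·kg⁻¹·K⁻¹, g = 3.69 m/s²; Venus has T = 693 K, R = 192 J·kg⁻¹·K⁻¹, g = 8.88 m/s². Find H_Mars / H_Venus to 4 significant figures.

H = RT/g for each body.
H_Mars = 188 × 184 / 3.69 = 9374.5 m.
H_Venus = 192 × 693 / 8.88 = 14984 m.
H_Mars/H_Venus = 9374.5/14984 = 0.62563.

H_Mars/H_Venus ≈ 0.6256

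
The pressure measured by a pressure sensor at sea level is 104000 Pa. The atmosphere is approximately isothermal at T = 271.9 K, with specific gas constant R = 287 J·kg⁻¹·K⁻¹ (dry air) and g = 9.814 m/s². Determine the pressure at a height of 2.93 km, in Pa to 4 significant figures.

P ≈ 71950 Pa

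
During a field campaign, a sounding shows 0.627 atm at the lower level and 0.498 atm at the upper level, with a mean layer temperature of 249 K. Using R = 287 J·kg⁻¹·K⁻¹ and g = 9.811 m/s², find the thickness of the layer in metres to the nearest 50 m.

Hypsometric equation: Δz = (R T̄/g) ln(P₁/P₂).
R T̄/g = 287 × 249 / 9.811 = 7284.0 m.
ln(0.627/0.498) = ln(1.2590) = 0.23032.
Δz = 7284.0 × 0.23032 = 1677.7 m.

Δz ≈ 1700 m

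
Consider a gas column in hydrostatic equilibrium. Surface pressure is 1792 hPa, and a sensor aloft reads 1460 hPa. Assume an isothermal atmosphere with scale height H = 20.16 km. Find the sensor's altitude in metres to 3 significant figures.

z ≈ 4130 m

Invert the barometric formula: z = H ln(P₀/P).
P₀/P = 1792/1460 = 1.2274; ln(1.2274) = 0.20490.
z = 20160 × 0.20490 = 4130.8 m.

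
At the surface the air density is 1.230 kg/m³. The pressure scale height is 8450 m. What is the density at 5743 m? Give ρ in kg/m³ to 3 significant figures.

ρ ≈ 0.623 kg/m³

In an isothermal atmosphere, density decays like pressure: ρ = ρ₀ exp(−z/H).
z/H = 5743.0/8450.0 = 0.67964; exp(−0.67964) = 0.50680.
ρ = 1.230 × 0.50680 = 0.62336 kg/m³.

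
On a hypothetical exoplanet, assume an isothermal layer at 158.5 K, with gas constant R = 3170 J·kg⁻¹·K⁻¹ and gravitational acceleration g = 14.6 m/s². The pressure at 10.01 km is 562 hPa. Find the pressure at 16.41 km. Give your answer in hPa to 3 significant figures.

Scale height: H = RT/g = 3170 × 158.5 / 14.6 = 34414 m.
Between two levels, P₂ = P₁ exp(−Δz/H) with Δz = z₂ − z₁.
Δz = 16410 − 10010 = 6400.0 m; Δz/H = 6400.0/34414 = 0.18597.
P₂ = 562 × exp(−0.18597) = 562 × 0.83030 = 466.63 hPa.

P ≈ 467 hPa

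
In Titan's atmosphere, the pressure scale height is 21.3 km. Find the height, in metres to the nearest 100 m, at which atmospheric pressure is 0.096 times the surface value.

Set P/P₀ = exp(−z/H) = 0.096, so z = −H ln(0.096).
−ln(0.096) = 2.3434; z = 21300 × 2.3434 = 49914 m.

z ≈ 49900 m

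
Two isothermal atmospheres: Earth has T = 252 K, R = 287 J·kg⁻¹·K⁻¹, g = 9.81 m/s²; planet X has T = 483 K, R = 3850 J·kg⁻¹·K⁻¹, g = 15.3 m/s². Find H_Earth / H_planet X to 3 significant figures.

H_Earth/H_planet X ≈ 0.0607

H = RT/g for each body.
H_Earth = 287 × 252 / 9.81 = 7372.5 m.
H_planet X = 3850 × 483 / 15.3 = 121540 m.
H_Earth/H_planet X = 7372.5/121540 = 0.060659.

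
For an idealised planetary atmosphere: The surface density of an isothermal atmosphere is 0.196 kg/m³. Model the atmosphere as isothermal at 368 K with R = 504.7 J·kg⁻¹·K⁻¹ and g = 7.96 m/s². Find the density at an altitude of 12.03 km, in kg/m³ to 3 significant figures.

ρ ≈ 0.117 kg/m³

Scale height: H = RT/g = 504.7 × 368 / 7.96 = 23333 m.
In an isothermal atmosphere, density decays like pressure: ρ = ρ₀ exp(−z/H).
z/H = 12030/23333 = 0.51558; exp(−0.51558) = 0.59715.
ρ = 0.196 × 0.59715 = 0.11704 kg/m³.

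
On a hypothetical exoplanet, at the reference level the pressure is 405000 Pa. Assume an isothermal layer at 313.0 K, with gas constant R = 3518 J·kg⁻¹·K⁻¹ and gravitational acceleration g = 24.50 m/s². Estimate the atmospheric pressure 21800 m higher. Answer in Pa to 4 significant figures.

Scale height: H = RT/g = 3518 × 313.0 / 24.50 = 44944 m.
Barometric formula: P = P₀ exp(−z/H).
z/H = 21800/44944 = 0.48505; exp(−0.48505) = 0.61567.
P = 405000 × 0.61567 = 249350 Pa.

P ≈ 249300 Pa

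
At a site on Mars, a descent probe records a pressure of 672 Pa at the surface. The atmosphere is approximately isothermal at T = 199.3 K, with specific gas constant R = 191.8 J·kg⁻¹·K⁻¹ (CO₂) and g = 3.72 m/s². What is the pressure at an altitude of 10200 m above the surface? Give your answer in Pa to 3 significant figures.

P ≈ 249 Pa

Scale height: H = RT/g = 191.8 × 199.3 / 3.72 = 10276 m.
Barometric formula: P = P₀ exp(−z/H).
z/H = 10200/10276 = 0.99260; exp(−0.99260) = 0.37061.
P = 672 × 0.37061 = 249.05 Pa.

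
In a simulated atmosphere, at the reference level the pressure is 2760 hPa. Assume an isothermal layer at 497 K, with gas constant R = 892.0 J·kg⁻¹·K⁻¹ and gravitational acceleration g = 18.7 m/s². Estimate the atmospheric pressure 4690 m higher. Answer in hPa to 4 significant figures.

Scale height: H = RT/g = 892.0 × 497 / 18.7 = 23707 m.
Barometric formula: P = P₀ exp(−z/H).
z/H = 4690.0/23707 = 0.19783; exp(−0.19783) = 0.82051.
P = 2760 × 0.82051 = 2264.6 hPa.

P ≈ 2265 hPa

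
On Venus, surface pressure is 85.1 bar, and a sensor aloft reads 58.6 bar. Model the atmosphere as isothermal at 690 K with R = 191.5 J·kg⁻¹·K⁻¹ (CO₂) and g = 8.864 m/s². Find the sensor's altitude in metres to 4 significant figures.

Scale height: H = RT/g = 191.5 × 690 / 8.864 = 14907 m.
Invert the barometric formula: z = H ln(P₀/P).
P₀/P = 85.1/58.6 = 1.4522; ln(1.4522) = 0.37308.
z = 14907 × 0.37308 = 5561.5 m.

z ≈ 5562 m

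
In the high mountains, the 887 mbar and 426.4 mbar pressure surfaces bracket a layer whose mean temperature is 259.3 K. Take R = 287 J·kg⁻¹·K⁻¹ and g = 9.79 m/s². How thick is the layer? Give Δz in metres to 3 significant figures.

Δz ≈ 5570 m

Hypsometric equation: Δz = (R T̄/g) ln(P₁/P₂).
R T̄/g = 287 × 259.3 / 9.79 = 7601.5 m.
ln(887/426.4) = ln(2.0802) = 0.73246.
Δz = 7601.5 × 0.73246 = 5567.8 m.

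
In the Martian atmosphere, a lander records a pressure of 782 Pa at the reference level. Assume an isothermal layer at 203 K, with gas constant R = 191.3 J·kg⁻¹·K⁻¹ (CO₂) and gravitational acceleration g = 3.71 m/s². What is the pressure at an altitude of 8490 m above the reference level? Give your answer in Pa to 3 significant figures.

P ≈ 347 Pa

Scale height: H = RT/g = 191.3 × 203 / 3.71 = 10467 m.
Barometric formula: P = P₀ exp(−z/H).
z/H = 8490.0/10467 = 0.81112; exp(−0.81112) = 0.44436.
P = 782 × 0.44436 = 347.49 Pa.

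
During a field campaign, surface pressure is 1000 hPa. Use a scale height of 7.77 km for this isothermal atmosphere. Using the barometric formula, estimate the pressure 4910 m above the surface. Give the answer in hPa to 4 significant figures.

Barometric formula: P = P₀ exp(−z/H).
z/H = 4910.0/7770.0 = 0.63192; exp(−0.63192) = 0.53157.
P = 1000 × 0.53157 = 531.57 hPa.

P ≈ 531.6 hPa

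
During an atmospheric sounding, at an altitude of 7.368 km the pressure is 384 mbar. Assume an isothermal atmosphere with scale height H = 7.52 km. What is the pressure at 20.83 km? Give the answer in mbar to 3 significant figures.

P ≈ 64.1 mbar

Between two levels, P₂ = P₁ exp(−Δz/H) with Δz = z₂ − z₁.
Δz = 20830 − 7368.0 = 13462 m; Δz/H = 13462/7520.0 = 1.7902.
P₂ = 384 × exp(−1.7902) = 384 × 0.16693 = 64.101 mbar.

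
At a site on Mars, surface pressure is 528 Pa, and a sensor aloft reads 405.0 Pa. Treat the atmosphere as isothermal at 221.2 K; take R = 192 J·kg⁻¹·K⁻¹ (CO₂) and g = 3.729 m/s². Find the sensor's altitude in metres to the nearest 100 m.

Scale height: H = RT/g = 192 × 221.2 / 3.729 = 11389 m.
Invert the barometric formula: z = H ln(P₀/P).
P₀/P = 528/405.0 = 1.3037; ln(1.3037) = 0.26521.
z = 11389 × 0.26521 = 3020.5 m.

z ≈ 3000 m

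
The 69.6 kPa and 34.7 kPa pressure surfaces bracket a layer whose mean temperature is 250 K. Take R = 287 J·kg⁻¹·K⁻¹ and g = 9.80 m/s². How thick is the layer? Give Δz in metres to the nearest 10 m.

Δz ≈ 5100 m

Hypsometric equation: Δz = (R T̄/g) ln(P₁/P₂).
R T̄/g = 287 × 250 / 9.80 = 7321.4 m.
ln(69.6/34.7) = ln(2.0058) = 0.69604.
Δz = 7321.4 × 0.69604 = 5096.0 m.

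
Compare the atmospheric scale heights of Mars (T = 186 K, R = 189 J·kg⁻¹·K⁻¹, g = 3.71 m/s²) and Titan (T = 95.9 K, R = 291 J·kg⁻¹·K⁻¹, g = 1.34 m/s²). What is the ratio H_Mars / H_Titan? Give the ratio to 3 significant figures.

H_Mars/H_Titan ≈ 0.455

H = RT/g for each body.
H_Mars = 189 × 186 / 3.71 = 9475.5 m.
H_Titan = 291 × 95.9 / 1.34 = 20826 m.
H_Mars/H_Titan = 9475.5/20826 = 0.45498.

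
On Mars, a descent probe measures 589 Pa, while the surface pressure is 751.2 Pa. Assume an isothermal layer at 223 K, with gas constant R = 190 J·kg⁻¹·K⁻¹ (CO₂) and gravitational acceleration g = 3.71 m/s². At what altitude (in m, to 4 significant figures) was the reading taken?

z ≈ 2778 m

Scale height: H = RT/g = 190 × 223 / 3.71 = 11420 m.
Invert the barometric formula: z = H ln(P₀/P).
P₀/P = 751.2/589 = 1.2754; ln(1.2754) = 0.24326.
z = 11420 × 0.24326 = 2778.0 m.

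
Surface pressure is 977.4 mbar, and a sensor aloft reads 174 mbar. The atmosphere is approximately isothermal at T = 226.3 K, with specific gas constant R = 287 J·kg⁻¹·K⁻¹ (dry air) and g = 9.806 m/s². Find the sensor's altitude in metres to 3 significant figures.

z ≈ 11400 m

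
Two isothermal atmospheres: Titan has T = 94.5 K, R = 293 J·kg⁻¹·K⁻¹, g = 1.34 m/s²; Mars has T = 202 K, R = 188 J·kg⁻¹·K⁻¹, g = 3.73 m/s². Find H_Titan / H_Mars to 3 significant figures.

H_Titan/H_Mars ≈ 2.03

H = RT/g for each body.
H_Titan = 293 × 94.5 / 1.34 = 20663 m.
H_Mars = 188 × 202 / 3.73 = 10181 m.
H_Titan/H_Mars = 20663/10181 = 2.0296.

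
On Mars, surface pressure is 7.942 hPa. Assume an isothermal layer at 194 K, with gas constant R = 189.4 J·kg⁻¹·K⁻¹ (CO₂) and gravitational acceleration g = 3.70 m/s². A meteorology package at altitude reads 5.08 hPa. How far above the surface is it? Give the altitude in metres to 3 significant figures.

z ≈ 4440 m

Scale height: H = RT/g = 189.4 × 194 / 3.70 = 9930.7 m.
Invert the barometric formula: z = H ln(P₀/P).
P₀/P = 7.942/5.08 = 1.5634; ln(1.5634) = 0.44686.
z = 9930.7 × 0.44686 = 4437.6 m.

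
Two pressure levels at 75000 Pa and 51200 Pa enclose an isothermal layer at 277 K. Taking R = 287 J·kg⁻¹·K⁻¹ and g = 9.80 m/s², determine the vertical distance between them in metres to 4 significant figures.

Δz ≈ 3097 m

Hypsometric equation: Δz = (R T̄/g) ln(P₁/P₂).
R T̄/g = 287 × 277 / 9.80 = 8112.1 m.
ln(75000/51200) = ln(1.4648) = 0.38172.
Δz = 8112.1 × 0.38172 = 3096.6 m.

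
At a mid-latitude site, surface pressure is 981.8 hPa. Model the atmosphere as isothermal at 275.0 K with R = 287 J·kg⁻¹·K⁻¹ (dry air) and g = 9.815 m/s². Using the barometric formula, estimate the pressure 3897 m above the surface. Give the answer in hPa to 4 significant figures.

P ≈ 604.7 hPa

Scale height: H = RT/g = 287 × 275.0 / 9.815 = 8041.3 m.
Barometric formula: P = P₀ exp(−z/H).
z/H = 3897.0/8041.3 = 0.48462; exp(−0.48462) = 0.61593.
P = 981.8 × 0.61593 = 604.72 hPa.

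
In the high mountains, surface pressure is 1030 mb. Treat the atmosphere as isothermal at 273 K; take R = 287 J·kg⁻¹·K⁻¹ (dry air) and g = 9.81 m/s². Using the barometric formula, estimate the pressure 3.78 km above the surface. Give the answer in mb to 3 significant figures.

Scale height: H = RT/g = 287 × 273 / 9.81 = 7986.9 m.
Barometric formula: P = P₀ exp(−z/H).
z/H = 3780.0/7986.9 = 0.47327; exp(−0.47327) = 0.62296.
P = 1030 × 0.62296 = 641.65 mb.

P ≈ 642 mb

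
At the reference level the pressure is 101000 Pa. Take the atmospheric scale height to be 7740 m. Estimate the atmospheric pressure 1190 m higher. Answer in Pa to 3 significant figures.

Barometric formula: P = P₀ exp(−z/H).
z/H = 1190.0/7740.0 = 0.15375; exp(−0.15375) = 0.85749.
P = 101000 × 0.85749 = 86606 Pa.

P ≈ 86600 Pa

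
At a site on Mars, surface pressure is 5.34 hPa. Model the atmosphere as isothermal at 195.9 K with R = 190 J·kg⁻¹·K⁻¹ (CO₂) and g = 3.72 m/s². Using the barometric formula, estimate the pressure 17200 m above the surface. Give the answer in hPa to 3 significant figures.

P ≈ 0.957 hPa

Scale height: H = RT/g = 190 × 195.9 / 3.72 = 10006 m.
Barometric formula: P = P₀ exp(−z/H).
z/H = 17200/10006 = 1.7190; exp(−1.7190) = 0.17925.
P = 5.34 × 0.17925 = 0.95719 hPa.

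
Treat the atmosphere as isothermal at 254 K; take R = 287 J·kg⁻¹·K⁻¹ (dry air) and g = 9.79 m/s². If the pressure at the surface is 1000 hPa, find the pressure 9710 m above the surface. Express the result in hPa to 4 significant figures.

P ≈ 271.4 hPa

Scale height: H = RT/g = 287 × 254 / 9.79 = 7446.2 m.
Barometric formula: P = P₀ exp(−z/H).
z/H = 9710.0/7446.2 = 1.3040; exp(−1.3040) = 0.27144.
P = 1000 × 0.27144 = 271.44 hPa.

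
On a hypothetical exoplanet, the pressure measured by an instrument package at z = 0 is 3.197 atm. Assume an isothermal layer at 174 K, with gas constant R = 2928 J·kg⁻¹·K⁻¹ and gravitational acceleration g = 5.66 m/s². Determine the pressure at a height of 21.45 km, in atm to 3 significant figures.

P ≈ 2.52 atm

Scale height: H = RT/g = 2928 × 174 / 5.66 = 90013 m.
Barometric formula: P = P₀ exp(−z/H).
z/H = 21450/90013 = 0.23830; exp(−0.23830) = 0.78797.
P = 3.197 × 0.78797 = 2.5191 atm.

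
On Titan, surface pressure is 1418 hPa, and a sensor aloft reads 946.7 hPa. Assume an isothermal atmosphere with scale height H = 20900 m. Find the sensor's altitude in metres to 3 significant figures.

z ≈ 8440 m

Invert the barometric formula: z = H ln(P₀/P).
P₀/P = 1418/946.7 = 1.4978; ln(1.4978) = 0.40400.
z = 20900 × 0.40400 = 8443.6 m.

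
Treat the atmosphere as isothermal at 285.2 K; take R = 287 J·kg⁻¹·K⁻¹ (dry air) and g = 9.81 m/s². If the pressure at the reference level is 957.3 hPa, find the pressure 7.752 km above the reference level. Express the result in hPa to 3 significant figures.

P ≈ 378 hPa

Scale height: H = RT/g = 287 × 285.2 / 9.81 = 8343.8 m.
Barometric formula: P = P₀ exp(−z/H).
z/H = 7752.0/8343.8 = 0.92907; exp(−0.92907) = 0.39492.
P = 957.3 × 0.39492 = 378.06 hPa.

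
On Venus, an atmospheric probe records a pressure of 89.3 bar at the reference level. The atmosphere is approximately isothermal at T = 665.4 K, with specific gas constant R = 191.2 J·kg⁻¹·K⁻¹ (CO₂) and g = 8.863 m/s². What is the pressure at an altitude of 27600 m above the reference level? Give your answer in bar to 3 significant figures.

Scale height: H = RT/g = 191.2 × 665.4 / 8.863 = 14355 m.
Barometric formula: P = P₀ exp(−z/H).
z/H = 27600/14355 = 1.9227; exp(−1.9227) = 0.14621.
P = 89.3 × 0.14621 = 13.057 bar.

P ≈ 13.1 bar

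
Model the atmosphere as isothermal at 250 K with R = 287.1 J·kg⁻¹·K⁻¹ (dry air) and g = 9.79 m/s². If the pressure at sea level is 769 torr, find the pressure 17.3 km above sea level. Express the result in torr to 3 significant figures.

P ≈ 72.6 torr

Scale height: H = RT/g = 287.1 × 250 / 9.79 = 7331.5 m.
Barometric formula: P = P₀ exp(−z/H).
z/H = 17300/7331.5 = 2.3597; exp(−2.3597) = 0.094449.
P = 769 × 0.094449 = 72.631 torr.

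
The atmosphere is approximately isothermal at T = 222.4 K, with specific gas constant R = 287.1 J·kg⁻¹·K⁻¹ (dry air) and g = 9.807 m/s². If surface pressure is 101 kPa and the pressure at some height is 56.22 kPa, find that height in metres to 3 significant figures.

z ≈ 3810 m

Scale height: H = RT/g = 287.1 × 222.4 / 9.807 = 6510.8 m.
Invert the barometric formula: z = H ln(P₀/P).
P₀/P = 101/56.22 = 1.7965; ln(1.7965) = 0.58584.
z = 6510.8 × 0.58584 = 3814.3 m.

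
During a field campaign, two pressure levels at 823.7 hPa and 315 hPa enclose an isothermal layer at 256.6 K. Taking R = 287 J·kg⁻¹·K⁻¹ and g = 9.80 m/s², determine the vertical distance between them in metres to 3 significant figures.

Hypsometric equation: Δz = (R T̄/g) ln(P₁/P₂).
R T̄/g = 287 × 256.6 / 9.80 = 7514.7 m.
ln(823.7/315) = ln(2.6149) = 0.96123.
Δz = 7514.7 × 0.96123 = 7223.4 m.

Δz ≈ 7220 m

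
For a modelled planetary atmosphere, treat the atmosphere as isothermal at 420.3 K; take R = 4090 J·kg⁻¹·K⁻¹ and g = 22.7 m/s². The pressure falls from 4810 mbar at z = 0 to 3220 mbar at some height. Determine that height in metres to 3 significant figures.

z ≈ 30400 m

Scale height: H = RT/g = 4090 × 420.3 / 22.7 = 75728 m.
Invert the barometric formula: z = H ln(P₀/P).
P₀/P = 4810/3220 = 1.4938; ln(1.4938) = 0.40132.
z = 75728 × 0.40132 = 30391 m.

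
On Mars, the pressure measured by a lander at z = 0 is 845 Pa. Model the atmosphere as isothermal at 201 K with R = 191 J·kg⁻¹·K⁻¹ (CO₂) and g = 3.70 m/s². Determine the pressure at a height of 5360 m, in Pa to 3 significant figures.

Scale height: H = RT/g = 191 × 201 / 3.70 = 10376 m.
Barometric formula: P = P₀ exp(−z/H).
z/H = 5360.0/10376 = 0.51658; exp(−0.51658) = 0.59656.
P = 845 × 0.59656 = 504.09 Pa.

P ≈ 504 Pa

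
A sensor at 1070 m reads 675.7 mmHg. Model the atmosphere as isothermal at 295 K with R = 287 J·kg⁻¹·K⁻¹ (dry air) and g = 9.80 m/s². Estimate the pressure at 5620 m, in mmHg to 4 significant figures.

P ≈ 399.0 mmHg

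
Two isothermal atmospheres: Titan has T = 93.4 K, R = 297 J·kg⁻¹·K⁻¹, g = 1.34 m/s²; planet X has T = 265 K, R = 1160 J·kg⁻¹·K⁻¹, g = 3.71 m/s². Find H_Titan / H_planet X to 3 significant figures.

H = RT/g for each body.
H_Titan = 297 × 93.4 / 1.34 = 20701 m.
H_planet X = 1160 × 265 / 3.71 = 82857 m.
H_Titan/H_planet X = 20701/82857 = 0.24984.

H_Titan/H_planet X ≈ 0.250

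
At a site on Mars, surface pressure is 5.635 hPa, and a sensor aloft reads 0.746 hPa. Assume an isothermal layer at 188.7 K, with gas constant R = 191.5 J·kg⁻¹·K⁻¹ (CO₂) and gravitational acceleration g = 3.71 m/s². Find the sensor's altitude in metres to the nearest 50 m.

Scale height: H = RT/g = 191.5 × 188.7 / 3.71 = 9740.2 m.
Invert the barometric formula: z = H ln(P₀/P).
P₀/P = 5.635/0.746 = 7.5536; ln(7.5536) = 2.0220.
z = 9740.2 × 2.0220 = 19695 m.

z ≈ 19700 m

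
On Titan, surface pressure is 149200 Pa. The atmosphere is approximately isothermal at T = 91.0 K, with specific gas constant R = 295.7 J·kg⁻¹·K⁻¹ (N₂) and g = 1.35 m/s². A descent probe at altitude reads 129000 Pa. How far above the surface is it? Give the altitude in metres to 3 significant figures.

Scale height: H = RT/g = 295.7 × 91.0 / 1.35 = 19932 m.
Invert the barometric formula: z = H ln(P₀/P).
P₀/P = 149200/129000 = 1.1566; ln(1.1566) = 0.14548.
z = 19932 × 0.14548 = 2899.7 m.

z ≈ 2900 m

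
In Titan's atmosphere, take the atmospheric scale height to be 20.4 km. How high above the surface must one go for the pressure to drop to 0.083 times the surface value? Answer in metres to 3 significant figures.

Set P/P₀ = exp(−z/H) = 0.083, so z = −H ln(0.083).
−ln(0.083) = 2.4889; z = 20400 × 2.4889 = 50774 m.

z ≈ 50800 m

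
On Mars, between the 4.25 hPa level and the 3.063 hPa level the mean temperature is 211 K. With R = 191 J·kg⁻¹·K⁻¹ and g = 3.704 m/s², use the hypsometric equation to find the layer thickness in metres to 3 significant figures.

Δz ≈ 3560 m

Hypsometric equation: Δz = (R T̄/g) ln(P₁/P₂).
R T̄/g = 191 × 211 / 3.704 = 10880 m.
ln(4.25/3.063) = ln(1.3875) = 0.32750.
Δz = 10880 × 0.32750 = 3563.2 m.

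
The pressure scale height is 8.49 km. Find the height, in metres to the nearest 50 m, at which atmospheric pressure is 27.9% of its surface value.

z ≈ 10850 m

Set P/P₀ = exp(−z/H) = 0.279, so z = −H ln(0.279).
−ln(0.279) = 1.2765; z = 8490.0 × 1.2765 = 10837 m.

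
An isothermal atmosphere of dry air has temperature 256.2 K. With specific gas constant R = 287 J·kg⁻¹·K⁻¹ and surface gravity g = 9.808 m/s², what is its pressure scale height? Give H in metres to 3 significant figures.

H ≈ 7500 m

The scale height of an isothermal atmosphere is H = RT/g.
H = 287 × 256.2 / 9.808 = 73529/9.808 = 7496.8 m.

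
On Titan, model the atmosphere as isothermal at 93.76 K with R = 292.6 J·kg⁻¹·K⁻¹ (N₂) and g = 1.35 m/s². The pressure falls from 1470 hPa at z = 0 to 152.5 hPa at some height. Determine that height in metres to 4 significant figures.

Scale height: H = RT/g = 292.6 × 93.76 / 1.35 = 20322 m.
Invert the barometric formula: z = H ln(P₀/P).
P₀/P = 1470/152.5 = 9.6393; ln(9.6393) = 2.2658.
z = 20322 × 2.2658 = 46046 m.

z ≈ 46050 m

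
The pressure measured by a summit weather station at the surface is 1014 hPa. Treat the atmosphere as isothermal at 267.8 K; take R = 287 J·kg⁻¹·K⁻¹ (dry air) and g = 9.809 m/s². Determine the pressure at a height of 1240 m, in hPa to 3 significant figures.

P ≈ 866 hPa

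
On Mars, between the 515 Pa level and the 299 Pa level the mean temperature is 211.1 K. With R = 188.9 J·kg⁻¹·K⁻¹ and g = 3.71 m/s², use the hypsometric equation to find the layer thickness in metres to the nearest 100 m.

Δz ≈ 5800 m

Hypsometric equation: Δz = (R T̄/g) ln(P₁/P₂).
R T̄/g = 188.9 × 211.1 / 3.71 = 10748 m.
ln(515/299) = ln(1.7224) = 0.54372.
Δz = 10748 × 0.54372 = 5843.9 m.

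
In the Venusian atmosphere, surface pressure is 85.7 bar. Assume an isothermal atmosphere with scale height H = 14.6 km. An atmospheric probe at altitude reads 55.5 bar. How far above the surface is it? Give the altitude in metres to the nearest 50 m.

z ≈ 6350 m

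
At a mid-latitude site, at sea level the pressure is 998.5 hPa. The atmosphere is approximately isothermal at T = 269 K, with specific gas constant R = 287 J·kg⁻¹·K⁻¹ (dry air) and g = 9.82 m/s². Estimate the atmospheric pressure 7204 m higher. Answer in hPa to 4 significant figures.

Scale height: H = RT/g = 287 × 269 / 9.82 = 7861.8 m.
Barometric formula: P = P₀ exp(−z/H).
z/H = 7204.0/7861.8 = 0.91633; exp(−0.91633) = 0.39998.
P = 998.5 × 0.39998 = 399.38 hPa.

P ≈ 399.4 hPa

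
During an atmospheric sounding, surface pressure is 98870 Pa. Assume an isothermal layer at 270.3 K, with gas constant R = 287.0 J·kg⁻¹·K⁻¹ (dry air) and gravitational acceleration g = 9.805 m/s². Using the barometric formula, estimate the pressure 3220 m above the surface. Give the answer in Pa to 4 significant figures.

Scale height: H = RT/g = 287.0 × 270.3 / 9.805 = 7911.9 m.
Barometric formula: P = P₀ exp(−z/H).
z/H = 3220.0/7911.9 = 0.40698; exp(−0.40698) = 0.66566.
P = 98870 × 0.66566 = 65814 Pa.

P ≈ 65810 Pa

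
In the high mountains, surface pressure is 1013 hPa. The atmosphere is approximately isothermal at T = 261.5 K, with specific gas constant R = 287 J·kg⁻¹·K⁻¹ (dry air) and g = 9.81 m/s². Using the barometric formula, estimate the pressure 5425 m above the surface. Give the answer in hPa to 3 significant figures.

Scale height: H = RT/g = 287 × 261.5 / 9.81 = 7650.4 m.
Barometric formula: P = P₀ exp(−z/H).
z/H = 5425.0/7650.4 = 0.70911; exp(−0.70911) = 0.49208.
P = 1013 × 0.49208 = 498.48 hPa.

P ≈ 498 hPa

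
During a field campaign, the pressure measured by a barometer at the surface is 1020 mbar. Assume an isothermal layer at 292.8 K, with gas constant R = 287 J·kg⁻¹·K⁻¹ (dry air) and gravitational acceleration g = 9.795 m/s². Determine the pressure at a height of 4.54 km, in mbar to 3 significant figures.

P ≈ 601 mbar

Scale height: H = RT/g = 287 × 292.8 / 9.795 = 8579.2 m.
Barometric formula: P = P₀ exp(−z/H).
z/H = 4540.0/8579.2 = 0.52919; exp(−0.52919) = 0.58908.
P = 1020 × 0.58908 = 600.86 mbar.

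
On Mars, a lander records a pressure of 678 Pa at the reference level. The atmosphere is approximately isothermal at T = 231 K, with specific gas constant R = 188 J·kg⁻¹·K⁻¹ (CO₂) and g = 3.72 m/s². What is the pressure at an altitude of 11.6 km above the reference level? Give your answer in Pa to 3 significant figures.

P ≈ 251 Pa

Scale height: H = RT/g = 188 × 231 / 3.72 = 11674 m.
Barometric formula: P = P₀ exp(−z/H).
z/H = 11600/11674 = 0.99366; exp(−0.99366) = 0.37022.
P = 678 × 0.37022 = 251.01 Pa.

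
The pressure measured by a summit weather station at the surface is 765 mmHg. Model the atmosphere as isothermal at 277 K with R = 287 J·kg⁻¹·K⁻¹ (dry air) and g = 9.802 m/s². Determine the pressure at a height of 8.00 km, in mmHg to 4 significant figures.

P ≈ 285.3 mmHg

Scale height: H = RT/g = 287 × 277 / 9.802 = 8110.5 m.
Barometric formula: P = P₀ exp(−z/H).
z/H = 8000.0/8110.5 = 0.98638; exp(−0.98638) = 0.37292.
P = 765 × 0.37292 = 285.28 mmHg.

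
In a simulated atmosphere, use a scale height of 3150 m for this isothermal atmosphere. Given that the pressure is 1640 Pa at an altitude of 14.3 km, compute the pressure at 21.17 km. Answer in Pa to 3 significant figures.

P ≈ 185 Pa

Between two levels, P₂ = P₁ exp(−Δz/H) with Δz = z₂ − z₁.
Δz = 21170 − 14300 = 6870.0 m; Δz/H = 6870.0/3150.0 = 2.1810.
P₂ = 1640 × exp(−2.1810) = 1640 × 0.11293 = 185.21 Pa.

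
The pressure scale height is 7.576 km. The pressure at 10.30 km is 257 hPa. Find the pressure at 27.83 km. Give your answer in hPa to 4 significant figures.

P ≈ 25.41 hPa

Between two levels, P₂ = P₁ exp(−Δz/H) with Δz = z₂ − z₁.
Δz = 27830 − 10300 = 17530 m; Δz/H = 17530/7576.0 = 2.3139.
P₂ = 257 × exp(−2.3139) = 257 × 0.098875 = 25.411 hPa.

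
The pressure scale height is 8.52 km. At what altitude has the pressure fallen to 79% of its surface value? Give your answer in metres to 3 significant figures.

z ≈ 2010 m

Set P/P₀ = exp(−z/H) = 0.79, so z = −H ln(0.79).
−ln(0.79) = 0.23572; z = 8520.0 × 0.23572 = 2008.3 m.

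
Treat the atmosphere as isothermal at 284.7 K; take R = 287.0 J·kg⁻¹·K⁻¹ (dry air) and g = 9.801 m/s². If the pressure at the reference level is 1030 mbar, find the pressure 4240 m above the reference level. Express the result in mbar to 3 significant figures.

Scale height: H = RT/g = 287.0 × 284.7 / 9.801 = 8336.8 m.
Barometric formula: P = P₀ exp(−z/H).
z/H = 4240.0/8336.8 = 0.50859; exp(−0.50859) = 0.60134.
P = 1030 × 0.60134 = 619.38 mbar.

P ≈ 619 mbar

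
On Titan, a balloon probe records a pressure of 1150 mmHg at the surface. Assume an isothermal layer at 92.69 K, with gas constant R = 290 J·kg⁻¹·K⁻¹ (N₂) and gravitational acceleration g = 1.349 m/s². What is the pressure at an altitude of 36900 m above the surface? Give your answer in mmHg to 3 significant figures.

P ≈ 180 mmHg

Scale height: H = RT/g = 290 × 92.69 / 1.349 = 19926 m.
Barometric formula: P = P₀ exp(−z/H).
z/H = 36900/19926 = 1.8519; exp(−1.8519) = 0.15694.
P = 1150 × 0.15694 = 180.48 mmHg.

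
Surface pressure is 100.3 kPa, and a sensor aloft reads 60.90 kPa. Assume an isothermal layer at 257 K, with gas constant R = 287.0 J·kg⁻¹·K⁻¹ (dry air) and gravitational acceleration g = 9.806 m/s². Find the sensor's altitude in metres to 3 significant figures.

Scale height: H = RT/g = 287.0 × 257 / 9.806 = 7521.8 m.
Invert the barometric formula: z = H ln(P₀/P).
P₀/P = 100.3/60.90 = 1.6470; ln(1.6470) = 0.49896.
z = 7521.8 × 0.49896 = 3753.1 m.

z ≈ 3750 m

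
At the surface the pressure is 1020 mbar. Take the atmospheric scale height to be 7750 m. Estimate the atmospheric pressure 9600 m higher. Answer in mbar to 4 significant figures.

Barometric formula: P = P₀ exp(−z/H).
z/H = 9600.0/7750.0 = 1.2387; exp(−1.2387) = 0.28976.
P = 1020 × 0.28976 = 295.56 mbar.

P ≈ 295.6 mbar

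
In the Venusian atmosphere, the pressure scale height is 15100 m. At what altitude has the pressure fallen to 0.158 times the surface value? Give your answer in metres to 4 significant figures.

z ≈ 27860 m

Set P/P₀ = exp(−z/H) = 0.158, so z = −H ln(0.158).
−ln(0.158) = 1.8452; z = 15100 × 1.8452 = 27863 m.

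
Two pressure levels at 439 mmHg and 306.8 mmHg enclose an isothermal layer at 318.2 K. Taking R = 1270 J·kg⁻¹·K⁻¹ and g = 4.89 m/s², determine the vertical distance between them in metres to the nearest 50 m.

Δz ≈ 29600 m

Hypsometric equation: Δz = (R T̄/g) ln(P₁/P₂).
R T̄/g = 1270 × 318.2 / 4.89 = 82641 m.
ln(439/306.8) = ln(1.4309) = 0.35830.
Δz = 82641 × 0.35830 = 29610 m.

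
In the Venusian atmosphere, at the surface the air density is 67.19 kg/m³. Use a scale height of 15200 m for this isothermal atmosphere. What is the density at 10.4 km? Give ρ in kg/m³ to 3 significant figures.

ρ ≈ 33.9 kg/m³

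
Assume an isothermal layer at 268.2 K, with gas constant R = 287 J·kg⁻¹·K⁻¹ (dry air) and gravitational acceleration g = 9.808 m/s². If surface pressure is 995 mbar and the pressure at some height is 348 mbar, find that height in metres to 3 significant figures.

z ≈ 8240 m

Scale height: H = RT/g = 287 × 268.2 / 9.808 = 7848.0 m.
Invert the barometric formula: z = H ln(P₀/P).
P₀/P = 995/348 = 2.8592; ln(2.8592) = 1.0505.
z = 7848.0 × 1.0505 = 8244.3 m.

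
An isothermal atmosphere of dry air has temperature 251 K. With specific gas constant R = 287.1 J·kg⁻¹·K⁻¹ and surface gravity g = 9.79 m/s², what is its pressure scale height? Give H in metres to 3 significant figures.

H ≈ 7360 m

The scale height of an isothermal atmosphere is H = RT/g.
H = 287.1 × 251 / 9.79 = 72062/9.79 = 7360.8 m.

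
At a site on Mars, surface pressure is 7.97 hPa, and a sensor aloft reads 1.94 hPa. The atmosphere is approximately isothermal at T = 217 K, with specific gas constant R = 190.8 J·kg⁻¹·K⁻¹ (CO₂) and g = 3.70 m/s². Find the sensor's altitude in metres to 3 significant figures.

z ≈ 15800 m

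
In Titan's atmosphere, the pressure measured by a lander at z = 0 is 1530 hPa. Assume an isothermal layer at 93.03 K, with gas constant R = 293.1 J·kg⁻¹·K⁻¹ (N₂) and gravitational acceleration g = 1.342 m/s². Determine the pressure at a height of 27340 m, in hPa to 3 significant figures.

Scale height: H = RT/g = 293.1 × 93.03 / 1.342 = 20318 m.
Barometric formula: P = P₀ exp(−z/H).
z/H = 27340/20318 = 1.3456; exp(−1.3456) = 0.26038.
P = 1530 × 0.26038 = 398.38 hPa.

P ≈ 398 hPa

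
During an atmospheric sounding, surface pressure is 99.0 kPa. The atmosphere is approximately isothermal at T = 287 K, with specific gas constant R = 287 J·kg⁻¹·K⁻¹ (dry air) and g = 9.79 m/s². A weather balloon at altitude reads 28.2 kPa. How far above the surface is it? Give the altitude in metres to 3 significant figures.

z ≈ 10600 m

Scale height: H = RT/g = 287 × 287 / 9.79 = 8413.6 m.
Invert the barometric formula: z = H ln(P₀/P).
P₀/P = 99.0/28.2 = 3.5106; ln(3.5106) = 1.2558.
z = 8413.6 × 1.2558 = 10566 m.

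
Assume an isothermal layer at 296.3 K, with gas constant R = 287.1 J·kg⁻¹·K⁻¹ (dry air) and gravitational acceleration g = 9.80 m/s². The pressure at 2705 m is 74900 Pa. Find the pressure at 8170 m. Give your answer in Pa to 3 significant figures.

P ≈ 39900 Pa

Scale height: H = RT/g = 287.1 × 296.3 / 9.80 = 8680.4 m.
Between two levels, P₂ = P₁ exp(−Δz/H) with Δz = z₂ − z₁.
Δz = 8170.0 − 2705.0 = 5465.0 m; Δz/H = 5465.0/8680.4 = 0.62958.
P₂ = 74900 × exp(−0.62958) = 74900 × 0.53282 = 39908 Pa.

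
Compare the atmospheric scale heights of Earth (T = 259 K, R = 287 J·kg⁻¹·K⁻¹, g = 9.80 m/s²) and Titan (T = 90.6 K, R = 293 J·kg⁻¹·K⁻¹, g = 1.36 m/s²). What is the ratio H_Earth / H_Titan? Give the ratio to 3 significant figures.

H_Earth/H_Titan ≈ 0.389

H = RT/g for each body.
H_Earth = 287 × 259 / 9.80 = 7585.0 m.
H_Titan = 293 × 90.6 / 1.36 = 19519 m.
H_Earth/H_Titan = 7585.0/19519 = 0.38860.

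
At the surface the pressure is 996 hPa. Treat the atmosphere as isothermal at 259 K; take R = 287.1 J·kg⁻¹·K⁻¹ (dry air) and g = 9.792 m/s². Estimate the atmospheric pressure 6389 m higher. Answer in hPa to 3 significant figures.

Scale height: H = RT/g = 287.1 × 259 / 9.792 = 7593.8 m.
Barometric formula: P = P₀ exp(−z/H).
z/H = 6389.0/7593.8 = 0.84134; exp(−0.84134) = 0.43113.
P = 996 × 0.43113 = 429.41 hPa.

P ≈ 429 hPa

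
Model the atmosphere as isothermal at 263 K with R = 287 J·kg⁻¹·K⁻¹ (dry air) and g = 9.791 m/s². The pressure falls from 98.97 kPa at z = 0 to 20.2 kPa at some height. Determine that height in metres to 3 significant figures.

Scale height: H = RT/g = 287 × 263 / 9.791 = 7709.2 m.
Invert the barometric formula: z = H ln(P₀/P).
P₀/P = 98.97/20.2 = 4.8995; ln(4.8995) = 1.5891.
z = 7709.2 × 1.5891 = 12251 m.

z ≈ 12300 m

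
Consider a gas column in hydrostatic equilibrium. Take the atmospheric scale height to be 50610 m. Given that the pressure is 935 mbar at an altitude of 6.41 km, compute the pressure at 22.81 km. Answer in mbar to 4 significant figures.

Between two levels, P₂ = P₁ exp(−Δz/H) with Δz = z₂ − z₁.
Δz = 22810 − 6410.0 = 16400 m; Δz/H = 16400/50610 = 0.32405.
P₂ = 935 × exp(−0.32405) = 935 × 0.72321 = 676.20 mbar.

P ≈ 676.2 mbar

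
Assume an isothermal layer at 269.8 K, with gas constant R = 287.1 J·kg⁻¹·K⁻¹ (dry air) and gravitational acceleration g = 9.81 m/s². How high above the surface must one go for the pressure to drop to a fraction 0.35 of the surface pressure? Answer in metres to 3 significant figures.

z ≈ 8290 m

Scale height: H = RT/g = 287.1 × 269.8 / 9.81 = 7896.0 m.
Set P/P₀ = exp(−z/H) = 0.35, so z = −H ln(0.35).
−ln(0.35) = 1.0498; z = 7896.0 × 1.0498 = 8289.2 m.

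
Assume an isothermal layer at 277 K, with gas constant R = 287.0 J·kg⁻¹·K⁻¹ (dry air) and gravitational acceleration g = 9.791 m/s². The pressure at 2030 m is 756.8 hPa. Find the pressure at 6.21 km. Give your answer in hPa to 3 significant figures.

Scale height: H = RT/g = 287.0 × 277 / 9.791 = 8119.6 m.
Between two levels, P₂ = P₁ exp(−Δz/H) with Δz = z₂ − z₁.
Δz = 6210.0 − 2030.0 = 4180.0 m; Δz/H = 4180.0/8119.6 = 0.51480.
P₂ = 756.8 × exp(−0.51480) = 756.8 × 0.59762 = 452.28 hPa.

P ≈ 452 hPa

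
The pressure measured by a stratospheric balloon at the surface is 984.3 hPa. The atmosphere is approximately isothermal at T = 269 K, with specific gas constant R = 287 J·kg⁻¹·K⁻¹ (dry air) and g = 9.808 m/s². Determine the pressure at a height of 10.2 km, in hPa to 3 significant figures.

P ≈ 269 hPa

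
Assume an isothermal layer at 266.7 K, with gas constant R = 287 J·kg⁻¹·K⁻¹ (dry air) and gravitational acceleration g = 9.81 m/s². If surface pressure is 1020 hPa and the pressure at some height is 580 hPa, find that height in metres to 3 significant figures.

Scale height: H = RT/g = 287 × 266.7 / 9.81 = 7802.5 m.
Invert the barometric formula: z = H ln(P₀/P).
P₀/P = 1020/580 = 1.7586; ln(1.7586) = 0.56452.
z = 7802.5 × 0.56452 = 4404.7 m.

z ≈ 4400 m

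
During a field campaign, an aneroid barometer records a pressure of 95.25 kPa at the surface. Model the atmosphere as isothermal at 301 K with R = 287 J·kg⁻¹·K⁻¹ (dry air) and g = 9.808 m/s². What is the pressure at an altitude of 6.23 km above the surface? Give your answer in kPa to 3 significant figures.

Scale height: H = RT/g = 287 × 301 / 9.808 = 8807.8 m.
Barometric formula: P = P₀ exp(−z/H).
z/H = 6230.0/8807.8 = 0.70733; exp(−0.70733) = 0.49296.
P = 95.25 × 0.49296 = 46.954 kPa.

P ≈ 47.0 kPa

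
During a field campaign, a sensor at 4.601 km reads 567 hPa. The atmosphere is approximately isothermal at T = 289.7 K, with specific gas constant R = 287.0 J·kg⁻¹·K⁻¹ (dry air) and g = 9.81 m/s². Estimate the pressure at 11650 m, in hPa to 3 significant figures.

Scale height: H = RT/g = 287.0 × 289.7 / 9.81 = 8475.4 m.
Between two levels, P₂ = P₁ exp(−Δz/H) with Δz = z₂ − z₁.
Δz = 11650 − 4601.0 = 7049.0 m; Δz/H = 7049.0/8475.4 = 0.83170.
P₂ = 567 × exp(−0.83170) = 567 × 0.43531 = 246.82 hPa.

P ≈ 247 hPa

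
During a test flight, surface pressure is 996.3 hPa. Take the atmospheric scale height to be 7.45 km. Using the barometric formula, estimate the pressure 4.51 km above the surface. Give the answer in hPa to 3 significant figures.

P ≈ 544 hPa

Barometric formula: P = P₀ exp(−z/H).
z/H = 4510.0/7450.0 = 0.60537; exp(−0.60537) = 0.54587.
P = 996.3 × 0.54587 = 543.85 hPa.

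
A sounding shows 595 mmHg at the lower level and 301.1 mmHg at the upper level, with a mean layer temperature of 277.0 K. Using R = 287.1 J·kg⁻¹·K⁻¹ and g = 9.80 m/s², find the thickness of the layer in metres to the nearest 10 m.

Hypsometric equation: Δz = (R T̄/g) ln(P₁/P₂).
R T̄/g = 287.1 × 277.0 / 9.80 = 8115.0 m.
ln(595/301.1) = ln(1.9761) = 0.68113.
Δz = 8115.0 × 0.68113 = 5527.4 m.

Δz ≈ 5530 m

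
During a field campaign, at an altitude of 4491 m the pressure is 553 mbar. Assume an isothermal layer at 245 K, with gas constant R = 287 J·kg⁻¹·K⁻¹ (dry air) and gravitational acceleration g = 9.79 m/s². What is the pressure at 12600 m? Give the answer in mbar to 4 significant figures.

P ≈ 178.8 mbar

Scale height: H = RT/g = 287 × 245 / 9.79 = 7182.3 m.
Between two levels, P₂ = P₁ exp(−Δz/H) with Δz = z₂ − z₁.
Δz = 12600 − 4491.0 = 8109.0 m; Δz/H = 8109.0/7182.3 = 1.1290.
P₂ = 553 × exp(−1.1290) = 553 × 0.32336 = 178.82 mbar.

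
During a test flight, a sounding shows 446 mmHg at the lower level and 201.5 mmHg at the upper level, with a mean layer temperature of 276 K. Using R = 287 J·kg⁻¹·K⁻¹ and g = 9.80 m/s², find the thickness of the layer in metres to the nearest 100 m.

Hypsometric equation: Δz = (R T̄/g) ln(P₁/P₂).
R T̄/g = 287 × 276 / 9.80 = 8082.9 m.
ln(446/201.5) = ln(2.2134) = 0.79453.
Δz = 8082.9 × 0.79453 = 6422.1 m.

Δz ≈ 6400 m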